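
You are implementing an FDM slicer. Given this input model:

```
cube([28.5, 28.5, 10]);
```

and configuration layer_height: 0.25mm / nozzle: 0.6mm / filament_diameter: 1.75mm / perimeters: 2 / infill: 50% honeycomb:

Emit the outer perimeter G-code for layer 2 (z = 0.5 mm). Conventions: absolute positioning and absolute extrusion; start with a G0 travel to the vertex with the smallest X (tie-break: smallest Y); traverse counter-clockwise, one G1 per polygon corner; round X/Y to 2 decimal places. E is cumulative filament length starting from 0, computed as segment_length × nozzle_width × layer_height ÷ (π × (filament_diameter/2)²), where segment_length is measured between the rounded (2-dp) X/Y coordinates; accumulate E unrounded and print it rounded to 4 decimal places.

At z = 0.5 mm: the cube is present — its section is the full 28.5×28.5 rectangle. The outline is a single polygon with 4 vertices. Extrusion per mm of travel: 0.6 × 0.25 / (π × 0.875²) = 0.062363. Accumulating E over each segment gives final E = 7.1094.

G0 X0.00 Y0.00 Z0.50
G1 X28.50 Y0.00 E1.7773
G1 X28.50 Y28.50 E3.5547
G1 X0.00 Y28.50 E5.3320
G1 X0.00 Y0.00 E7.1094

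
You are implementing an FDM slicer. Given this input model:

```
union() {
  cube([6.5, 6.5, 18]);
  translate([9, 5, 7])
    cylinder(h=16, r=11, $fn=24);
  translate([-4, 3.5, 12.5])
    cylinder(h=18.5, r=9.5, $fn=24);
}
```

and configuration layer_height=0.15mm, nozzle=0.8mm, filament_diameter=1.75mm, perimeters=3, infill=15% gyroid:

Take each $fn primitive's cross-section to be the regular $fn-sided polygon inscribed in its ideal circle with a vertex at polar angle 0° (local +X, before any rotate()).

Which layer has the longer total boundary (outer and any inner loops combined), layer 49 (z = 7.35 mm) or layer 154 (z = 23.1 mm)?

layer 49 (z = 7.35 mm)

Layer 49 (z = 7.35): the 6.5×6.5 cube contributes its full rectangle (perimeter 26.00 mm); the cylinder at (9, 5): section is a regular 24-gon, circumradius r=11 (perimeter = 2·24·11.000·sin(180°/24) = 68.92 mm); the cylinder at (-4, 3.5) does not reach this height (z outside [12.5, 31]); Merging all regions: the 6.5×6.5 cube lies entirely inside the r=11 cylinder at (9, 5), so the union is just the r=11 cylinder at (9, 5) — boundary = 68.92 mm. So its perimeter = 68.92 mm. Layer 154 (z = 23.1): the cube is not intersected at this z (z outside [0, 18]); the cylinder at (9, 5) does not reach this height (z outside [7, 23]); the cylinder at (-4, 3.5): section is a regular 24-gon, circumradius r=9.5 (perimeter = 2·24·9.500·sin(180°/24) = 59.52 mm); Combining (union): only the r=9.5 cylinder at (-4, 3.5) is present, so the union is just that shape — boundary = 59.52 mm. So its perimeter = 59.52 mm. Layer 49 is larger (68.92 vs 59.52 mm).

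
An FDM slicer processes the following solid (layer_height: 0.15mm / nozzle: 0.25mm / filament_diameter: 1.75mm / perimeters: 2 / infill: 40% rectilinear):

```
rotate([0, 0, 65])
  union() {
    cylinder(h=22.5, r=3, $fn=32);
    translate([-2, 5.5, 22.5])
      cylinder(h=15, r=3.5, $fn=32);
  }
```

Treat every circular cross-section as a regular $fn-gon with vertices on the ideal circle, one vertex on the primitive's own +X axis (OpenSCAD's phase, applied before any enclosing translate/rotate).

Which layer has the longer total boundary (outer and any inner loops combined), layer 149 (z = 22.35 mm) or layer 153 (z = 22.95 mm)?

layer 153 (z = 22.95 mm)

Layer 149 (z = 22.35): the cylinder: section is a regular 32-gon, circumradius r=3 (perimeter = 2·32·3.000·sin(180°/32) = 18.82 mm); the cylinder at (-2, 5.5) does not reach this height (z outside [22.5, 37.5]); Merging all regions: only the r=3 cylinder is present, so the union is just that shape — boundary = 18.82 mm; (rotated 65° about Z; rotation is an isometry so areas/perimeters/island counts are preserved). So its perimeter = 18.82 mm. Layer 153 (z = 22.95): the cylinder is not intersected at this z (z outside [0, 22.5]); the r=3.5 cylinder at (-2, 5.5) contributes a regular 32-gon of circumradius 3.5 (perimeter = 2·32·3.500·sin(180°/32) = 21.96 mm); Taking the union: only the r=3.5 cylinder at (-2, 5.5) is present, so the union is just that shape — boundary = 21.96 mm; (whole slice rotated 65° about Z — lengths, areas and connectivity unchanged). So its perimeter = 21.96 mm. Layer 153 is larger (21.96 vs 18.82 mm).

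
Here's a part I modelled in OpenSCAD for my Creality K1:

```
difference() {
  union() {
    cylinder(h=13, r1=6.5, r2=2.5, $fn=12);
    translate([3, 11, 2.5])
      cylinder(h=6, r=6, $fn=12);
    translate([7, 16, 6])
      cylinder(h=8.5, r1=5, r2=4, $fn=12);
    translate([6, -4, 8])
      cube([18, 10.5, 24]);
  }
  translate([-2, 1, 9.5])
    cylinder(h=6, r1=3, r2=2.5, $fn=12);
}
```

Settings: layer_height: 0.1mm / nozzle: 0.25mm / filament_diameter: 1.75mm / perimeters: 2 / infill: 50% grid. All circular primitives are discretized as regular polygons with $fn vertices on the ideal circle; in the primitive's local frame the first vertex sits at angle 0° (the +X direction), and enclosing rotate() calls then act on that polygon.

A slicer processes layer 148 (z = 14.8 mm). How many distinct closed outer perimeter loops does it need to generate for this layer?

At z = 14.8 mm: the cone does not reach this height (z outside [0, 13]); the cylinder at (3, 11) is absent (z outside [2.5, 8.5]); the cone at (7, 16) is not intersected at this z (z outside [6, 14.5]); the cube at (6, -4) is present — its section is the full 18×10.5 rectangle; Taking the union: only the 18×10.5 cube at (6, -4) is present, so the union is just that shape — 1 connected region; the cone at (-2, 1) (r1=3→r2=2.5) has section circumradius 2.558 here — a regular 12-gon; After the difference (first − rest): starting from the result so far, the cone at (-2, 1) misses the remaining region (no effect) — 1 connected region. The result has 1 disconnected region.

1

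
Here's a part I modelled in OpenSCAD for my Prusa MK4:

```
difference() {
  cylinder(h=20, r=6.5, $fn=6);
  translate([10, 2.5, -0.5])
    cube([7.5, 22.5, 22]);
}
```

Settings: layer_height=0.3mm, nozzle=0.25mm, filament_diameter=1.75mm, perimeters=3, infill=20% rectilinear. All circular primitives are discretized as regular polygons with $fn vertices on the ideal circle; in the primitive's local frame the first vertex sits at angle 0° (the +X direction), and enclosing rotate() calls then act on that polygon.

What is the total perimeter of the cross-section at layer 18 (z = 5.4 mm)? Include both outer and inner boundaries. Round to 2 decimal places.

39.00 mm

At z = 5.4 mm: the r=6.5 cylinder gives a regular 6-gon of circumradius 6.5 (constant along its height) (perimeter = 2·6·6.500·sin(180°/6) = 39.00 mm); the cube at (10, 2.5) (footprint 7.5×22.5) is included at this height (perimeter 60.00 mm); Subtracting the remaining from the first: starting from the r=6.5 cylinder, the 7.5×22.5 cube at (10, 2.5) misses the remaining region (no effect) — boundary = 39.00 mm. Overall, the cross-section is a single solid region. Total boundary length (outer) = 39.00 mm.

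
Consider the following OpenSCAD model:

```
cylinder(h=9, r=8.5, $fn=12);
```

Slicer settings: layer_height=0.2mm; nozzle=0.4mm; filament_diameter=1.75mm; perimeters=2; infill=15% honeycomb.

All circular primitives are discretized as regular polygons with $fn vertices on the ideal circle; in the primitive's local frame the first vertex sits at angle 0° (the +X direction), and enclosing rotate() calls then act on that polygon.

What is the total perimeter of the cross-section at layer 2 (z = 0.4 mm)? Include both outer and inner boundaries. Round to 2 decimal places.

At z = 0.4 mm: the r=8.5 cylinder gives a regular 12-gon of circumradius 8.5 (constant along its height) (perimeter = 2·12·8.500·sin(180°/12) = 52.80 mm). Overall, the cross-section is a single solid region. Total boundary length (outer) = 52.80 mm.

52.80 mm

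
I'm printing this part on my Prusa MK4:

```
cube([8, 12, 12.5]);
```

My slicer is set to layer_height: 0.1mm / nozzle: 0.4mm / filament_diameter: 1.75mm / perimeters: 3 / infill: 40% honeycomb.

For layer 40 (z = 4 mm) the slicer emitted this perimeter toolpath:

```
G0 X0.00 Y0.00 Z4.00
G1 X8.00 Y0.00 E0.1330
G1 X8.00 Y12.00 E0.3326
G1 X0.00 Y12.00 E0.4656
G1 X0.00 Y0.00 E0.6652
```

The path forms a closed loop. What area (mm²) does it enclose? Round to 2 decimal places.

96.00 mm²

Apply the shoelace formula to the sequence of (X, Y) vertices; enclosed area = 96.00 mm².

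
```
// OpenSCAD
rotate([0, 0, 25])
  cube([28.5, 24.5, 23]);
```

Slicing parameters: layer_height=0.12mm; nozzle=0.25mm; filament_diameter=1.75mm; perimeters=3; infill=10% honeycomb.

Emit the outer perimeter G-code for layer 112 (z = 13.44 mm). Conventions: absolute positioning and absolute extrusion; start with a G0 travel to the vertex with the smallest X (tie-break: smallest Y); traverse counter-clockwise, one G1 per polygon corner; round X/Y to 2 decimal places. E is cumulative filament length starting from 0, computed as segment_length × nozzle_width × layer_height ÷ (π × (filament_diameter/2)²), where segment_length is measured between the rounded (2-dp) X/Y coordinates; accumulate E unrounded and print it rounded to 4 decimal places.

At z = 13.44 mm: the 28.5×24.5 cube contributes its full rectangle; (whole slice rotated 25° about Z — lengths, areas and connectivity unchanged). The outline is a single polygon with 4 vertices. Extrusion per mm of travel: 0.25 × 0.12 / (π × 0.875²) = 0.012473. Accumulating E over each segment gives final E = 1.3221.

G0 X-10.35 Y22.20 Z13.44
G1 X0.00 Y0.00 E0.3055
G1 X25.83 Y12.04 E0.6610
G1 X15.48 Y34.25 E0.9666
G1 X-10.35 Y22.20 E1.3221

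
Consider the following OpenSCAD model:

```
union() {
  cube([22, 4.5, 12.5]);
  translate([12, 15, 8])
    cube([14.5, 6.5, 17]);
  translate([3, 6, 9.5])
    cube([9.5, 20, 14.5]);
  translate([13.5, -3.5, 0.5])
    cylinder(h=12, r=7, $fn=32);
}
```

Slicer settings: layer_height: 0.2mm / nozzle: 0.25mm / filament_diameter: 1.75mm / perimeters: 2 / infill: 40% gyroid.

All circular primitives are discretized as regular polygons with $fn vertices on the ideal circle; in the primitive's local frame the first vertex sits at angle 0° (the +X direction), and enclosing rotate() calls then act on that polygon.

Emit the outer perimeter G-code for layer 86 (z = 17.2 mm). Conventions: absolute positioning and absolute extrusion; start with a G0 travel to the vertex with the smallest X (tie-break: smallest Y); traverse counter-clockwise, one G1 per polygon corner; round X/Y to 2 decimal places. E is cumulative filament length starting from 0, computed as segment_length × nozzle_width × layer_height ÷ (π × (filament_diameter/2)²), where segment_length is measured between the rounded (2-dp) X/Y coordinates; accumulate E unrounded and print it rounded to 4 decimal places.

At z = 17.2 mm: the cube is absent (z outside [0, 12.5]); the 14.5×6.5 cube at (12, 15) contributes its full rectangle; the 9.5×20 cube at (3, 6) contributes its full rectangle; the cylinder at (13.5, -3.5) is absent (z outside [0.5, 12.5]); Merging all regions: the regions partially overlap (shared area 3.25 mm²), so overlapping operands fuse into one piece — 1 connected region. The outline is a single polygon with 8 vertices. Extrusion per mm of travel: 0.25 × 0.2 / (π × 0.875²) = 0.020788. Accumulating E over each segment gives final E = 1.8085.

G0 X3.00 Y6.00 Z17.20
G1 X12.50 Y6.00 E0.1975
G1 X12.50 Y15.00 E0.3846
G1 X26.50 Y15.00 E0.6756
G1 X26.50 Y21.50 E0.8107
G1 X12.50 Y21.50 E1.1017
G1 X12.50 Y26.00 E1.1953
G1 X3.00 Y26.00 E1.3928
G1 X3.00 Y6.00 E1.8085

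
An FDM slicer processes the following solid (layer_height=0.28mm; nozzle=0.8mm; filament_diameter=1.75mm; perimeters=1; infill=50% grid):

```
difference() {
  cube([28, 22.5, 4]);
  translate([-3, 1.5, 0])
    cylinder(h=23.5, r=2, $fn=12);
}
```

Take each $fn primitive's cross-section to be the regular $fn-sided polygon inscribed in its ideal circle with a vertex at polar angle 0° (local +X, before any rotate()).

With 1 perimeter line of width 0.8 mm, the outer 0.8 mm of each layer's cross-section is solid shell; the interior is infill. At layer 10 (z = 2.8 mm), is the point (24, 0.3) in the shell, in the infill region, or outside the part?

shell

At z = 2.8 mm: the cube is present — its section is the full 28×22.5 rectangle; the r=2 cylinder at (-3, 1.5) gives a regular 12-gon of circumradius 2 (constant along its height); After the difference (first − rest): starting from the 28×22.5 cube, the r=2 cylinder at (-3, 1.5) misses the remaining region (no effect) — 1 connected region. Overall, the cross-section is a single solid region. The nearest boundary edge runs (28.00, 0.00)→(0.00, 0.00); distance from the point to it = 0.30 mm. The point is inside the cross-section, 0.30 mm from the nearest boundary — within the 0.8 mm shell band (1 × 0.8).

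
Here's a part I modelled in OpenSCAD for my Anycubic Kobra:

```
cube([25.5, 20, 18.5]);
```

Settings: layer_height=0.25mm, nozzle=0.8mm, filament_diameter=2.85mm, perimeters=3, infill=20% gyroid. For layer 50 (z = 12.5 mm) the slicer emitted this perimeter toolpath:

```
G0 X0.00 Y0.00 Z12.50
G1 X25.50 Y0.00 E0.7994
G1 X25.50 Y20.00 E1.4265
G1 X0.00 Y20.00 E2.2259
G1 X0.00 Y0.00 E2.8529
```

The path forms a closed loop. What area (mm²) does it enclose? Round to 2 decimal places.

Apply the shoelace formula to the sequence of (X, Y) vertices; enclosed area = 510.00 mm².

510.00 mm²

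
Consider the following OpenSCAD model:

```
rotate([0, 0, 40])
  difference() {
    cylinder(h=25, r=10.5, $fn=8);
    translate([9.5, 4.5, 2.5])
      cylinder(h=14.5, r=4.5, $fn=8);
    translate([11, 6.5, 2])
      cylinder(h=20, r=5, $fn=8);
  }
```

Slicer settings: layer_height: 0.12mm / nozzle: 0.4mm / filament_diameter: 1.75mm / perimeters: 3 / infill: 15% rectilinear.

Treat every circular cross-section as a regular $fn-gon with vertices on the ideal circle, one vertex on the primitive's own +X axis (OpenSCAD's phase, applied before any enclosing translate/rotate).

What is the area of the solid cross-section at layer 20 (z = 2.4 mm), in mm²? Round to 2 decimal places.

At z = 2.4 mm: the r=10.5 cylinder contributes a regular 8-gon of circumradius 10.5 (area = (8/2)·10.500²·sin(360°/8) = 311.83 mm²); the cylinder at (9.5, 4.5) is absent (z outside [2.5, 17]); the cylinder at (11, 6.5): section is a regular 8-gon, circumradius r=5 (area = (8/2)·5.000²·sin(360°/8) = 70.71 mm²); Taking the first minus the rest: starting from the r=10.5 cylinder (311.83 mm²), the r=5 cylinder at (11, 6.5) partially overlaps it — only the 8.72 mm² overlap (of its 70.71 mm²) is removed, clipping the outline — area = 303.12 mm²; (rotated 40° about Z; rotation is an isometry so areas/perimeters/island counts are preserved). Overall, the cross-section is a single solid region. Net area = 303.12 mm².

303.12 mm²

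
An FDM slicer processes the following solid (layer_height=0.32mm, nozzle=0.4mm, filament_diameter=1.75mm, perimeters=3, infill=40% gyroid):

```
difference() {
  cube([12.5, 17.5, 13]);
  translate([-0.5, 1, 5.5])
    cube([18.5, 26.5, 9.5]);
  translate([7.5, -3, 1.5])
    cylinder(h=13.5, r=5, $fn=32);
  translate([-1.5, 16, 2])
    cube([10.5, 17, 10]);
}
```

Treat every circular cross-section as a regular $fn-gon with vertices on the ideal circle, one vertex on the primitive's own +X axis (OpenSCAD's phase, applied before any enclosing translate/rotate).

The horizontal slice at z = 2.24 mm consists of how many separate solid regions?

1

At z = 2.24 mm: the cube is present — its section is the full 12.5×17.5 rectangle; the cube at (-0.5, 1) does not reach this height (z outside [5.5, 15]); the r=5 cylinder at (7.5, -3) gives a regular 32-gon of circumradius 5 (constant along its height); the cube at (-1.5, 16) is present — its section is the full 10.5×17 rectangle; After the difference (first − rest): starting from the 12.5×17.5 cube, the r=5 cylinder at (7.5, -3) partially overlaps it — only the 11.03 mm² overlap (of its 78.04 mm²) is removed, clipping the outline; the 10.5×17 cube at (-1.5, 16) partially overlaps it — only the 13.50 mm² overlap (of its 178.50 mm²) is removed, clipping the outline — 1 connected region. The result has 1 disconnected region.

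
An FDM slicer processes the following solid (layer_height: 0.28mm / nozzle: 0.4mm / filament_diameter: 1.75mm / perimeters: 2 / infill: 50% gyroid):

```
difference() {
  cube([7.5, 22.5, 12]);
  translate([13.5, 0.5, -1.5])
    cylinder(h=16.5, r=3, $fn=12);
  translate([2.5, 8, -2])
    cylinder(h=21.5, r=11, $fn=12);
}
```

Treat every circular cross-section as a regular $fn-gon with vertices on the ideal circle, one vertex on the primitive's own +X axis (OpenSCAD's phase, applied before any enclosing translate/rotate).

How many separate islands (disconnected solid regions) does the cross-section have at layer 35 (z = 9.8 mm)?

1

At z = 9.8 mm: the 7.5×22.5 cube contributes its full rectangle; the r=3 cylinder at (13.5, 0.5) gives a regular 12-gon of circumradius 3 (constant along its height); the r=11 cylinder at (2.5, 8) contributes a regular 12-gon of circumradius 11; Taking the first minus the rest: starting from the 7.5×22.5 cube, the r=3 cylinder at (13.5, 0.5) misses the remaining region (no effect); the r=11 cylinder at (2.5, 8) partially overlaps it — only the 138.31 mm² overlap (of its 363.00 mm²) is removed, clipping the outline — 1 connected region. Overall, the cross-section is a single solid region. Island count = 1.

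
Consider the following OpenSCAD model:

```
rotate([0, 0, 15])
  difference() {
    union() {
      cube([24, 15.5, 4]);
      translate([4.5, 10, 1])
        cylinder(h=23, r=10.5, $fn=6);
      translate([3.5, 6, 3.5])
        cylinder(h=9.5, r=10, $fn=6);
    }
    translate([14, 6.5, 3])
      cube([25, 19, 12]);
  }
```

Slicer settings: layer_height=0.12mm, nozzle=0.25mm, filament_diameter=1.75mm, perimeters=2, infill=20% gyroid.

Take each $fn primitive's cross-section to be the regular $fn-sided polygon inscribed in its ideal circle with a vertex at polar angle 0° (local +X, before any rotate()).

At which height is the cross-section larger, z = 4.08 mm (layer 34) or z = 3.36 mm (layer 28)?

layer 28 (z = 3.36 mm)

Layer 34 (z = 4.08): the cube is not intersected at this z (z outside [0, 4]); the r=10.5 cylinder at (4.5, 10) gives a regular 6-gon of circumradius 10.5 (constant along its height) (area = (6/2)·10.500²·sin(360°/6) = 286.44 mm²); the r=10 cylinder at (3.5, 6) gives a regular 6-gon of circumradius 10 (constant along its height) (area = (6/2)·10.000²·sin(360°/6) = 259.81 mm²); Merging all regions: the regions partially overlap — summed areas 546.25 mm² minus the doubly-counted overlap 194.66 mm² gives 351.59 mm² — area = 351.59 mm²; the cube at (14, 6.5) (footprint 25×19) is included at this height (area 475.00 mm²); After the difference (first − rest): starting from the result so far (351.59 mm²), the 25×19 cube at (14, 6.5) partially overlaps it — only the 1.73 mm² overlap (of its 475.00 mm²) is removed, clipping the outline — area = 349.85 mm²; (rotated 15° about Z; rotation is an isometry so areas/perimeters/island counts are preserved). So its area = 349.85 mm². Layer 28 (z = 3.36): the cube (footprint 24×15.5) is included at this height (area 372.00 mm²); the r=10.5 cylinder at (4.5, 10) gives a regular 6-gon of circumradius 10.5 (constant along its height) (area = (6/2)·10.500²·sin(360°/6) = 286.44 mm²); the cylinder at (3.5, 6) does not reach this height (z outside [3.5, 13]); Merging all regions: the regions partially overlap — summed areas 658.44 mm² minus the doubly-counted overlap 186.30 mm² gives 472.14 mm² — area = 472.14 mm²; the 25×19 cube at (14, 6.5) contributes its full rectangle (area 475.00 mm²); After the difference (first − rest): starting from the result so far (472.14 mm²), the 25×19 cube at (14, 6.5) partially overlaps it — only the 90.00 mm² overlap (of its 475.00 mm²) is removed, clipping the outline — area = 382.14 mm²; (rotated 15° about Z; rotation is an isometry so areas/perimeters/island counts are preserved). So its area = 382.14 mm². Layer 28 is larger (382.14 vs 349.85 mm²).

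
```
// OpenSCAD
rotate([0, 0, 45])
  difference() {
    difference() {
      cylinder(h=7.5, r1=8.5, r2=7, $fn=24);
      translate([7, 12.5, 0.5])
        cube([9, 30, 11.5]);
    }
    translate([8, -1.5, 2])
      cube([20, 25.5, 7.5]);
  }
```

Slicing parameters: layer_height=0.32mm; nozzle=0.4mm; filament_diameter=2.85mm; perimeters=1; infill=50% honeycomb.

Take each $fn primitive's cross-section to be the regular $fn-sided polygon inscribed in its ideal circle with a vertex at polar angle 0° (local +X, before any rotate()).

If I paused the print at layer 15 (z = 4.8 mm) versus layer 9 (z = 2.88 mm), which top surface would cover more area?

layer 9 (z = 2.88 mm)

Layer 15 (z = 4.8): the cone: at t=0.640 of its height the radius interpolates to r₁+(r₂−r₁)t = 7.540, giving a regular 24-gon of that circumradius (area = (24/2)·7.540²·sin(360°/24) = 176.57 mm²); the cube at (7, 12.5) (footprint 9×30) is included at this height (area 270.00 mm²); Taking the first minus the rest: starting from the cone (176.57 mm²), the 9×30 cube at (7, 12.5) misses the remaining region (no effect) — area = 176.57 mm²; the 20×25.5 cube at (8, -1.5) contributes its full rectangle (area 510.00 mm²); After the difference (first − rest): starting from the result so far (176.57 mm²), the 20×25.5 cube at (8, -1.5) misses the remaining region (no effect) — area = 176.57 mm²; (rotated 45° about Z; rotation is an isometry so areas/perimeters/island counts are preserved). So its area = 176.57 mm². Layer 9 (z = 2.88): the cone: at t=0.384 of its height the radius interpolates to r₁+(r₂−r₁)t = 7.924, giving a regular 24-gon of that circumradius (area = (24/2)·7.924²·sin(360°/24) = 195.01 mm²); the cube at (7, 12.5) is present — its section is the full 9×30 rectangle (area 270.00 mm²); After the difference (first − rest): starting from the cone (195.01 mm²), the 9×30 cube at (7, 12.5) misses the remaining region (no effect) — area = 195.01 mm²; the cube at (8, -1.5) is present — its section is the full 20×25.5 rectangle (area 510.00 mm²); After the difference (first − rest): starting from that combined region (195.01 mm²), the 20×25.5 cube at (8, -1.5) misses the remaining region (no effect) — area = 195.01 mm²; (rotated 45° about Z; rotation is an isometry so areas/perimeters/island counts are preserved). So its area = 195.01 mm². Layer 9 is larger (195.01 vs 176.57 mm²).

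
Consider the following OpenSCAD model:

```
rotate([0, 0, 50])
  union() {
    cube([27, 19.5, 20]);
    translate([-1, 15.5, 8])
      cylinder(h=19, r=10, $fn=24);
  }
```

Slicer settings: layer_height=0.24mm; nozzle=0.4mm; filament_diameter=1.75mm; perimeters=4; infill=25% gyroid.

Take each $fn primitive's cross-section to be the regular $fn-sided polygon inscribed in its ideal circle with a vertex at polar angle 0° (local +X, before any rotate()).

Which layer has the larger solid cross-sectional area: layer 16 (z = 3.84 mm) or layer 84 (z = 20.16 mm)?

layer 16 (z = 3.84 mm)

Layer 16 (z = 3.84): the cube (footprint 27×19.5) is included at this height (area 526.50 mm²); the cylinder at (-1, 15.5) is not intersected at this z (z outside [8, 27]); Combining (union): only the 27×19.5 cube is present, so the union is just that shape — area = 526.50 mm²; (rotated 50° about Z; rotation is an isometry so areas/perimeters/island counts are preserved). So its area = 526.50 mm². Layer 84 (z = 20.16): the cube does not reach this height (z outside [0, 20]); the r=10 cylinder at (-1, 15.5) gives a regular 24-gon of circumradius 10 (constant along its height) (area = (24/2)·10.000²·sin(360°/24) = 310.58 mm²); Taking the union: only the r=10 cylinder at (-1, 15.5) is present, so the union is just that shape — area = 310.58 mm²; (rotated 50° about Z; rotation is an isometry so areas/perimeters/island counts are preserved). So its area = 310.58 mm². Layer 16 is larger (526.50 vs 310.58 mm²).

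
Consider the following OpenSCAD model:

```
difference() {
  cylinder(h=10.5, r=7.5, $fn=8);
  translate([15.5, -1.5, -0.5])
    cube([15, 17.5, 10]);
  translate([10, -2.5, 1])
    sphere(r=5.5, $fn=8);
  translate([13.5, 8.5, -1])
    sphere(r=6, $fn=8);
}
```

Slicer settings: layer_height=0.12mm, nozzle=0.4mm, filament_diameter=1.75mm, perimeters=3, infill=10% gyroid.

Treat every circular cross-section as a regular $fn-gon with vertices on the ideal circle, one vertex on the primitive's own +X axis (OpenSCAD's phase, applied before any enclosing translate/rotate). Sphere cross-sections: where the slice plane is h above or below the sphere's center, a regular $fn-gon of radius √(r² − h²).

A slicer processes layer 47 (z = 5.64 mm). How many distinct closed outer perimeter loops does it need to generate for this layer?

1

At z = 5.64 mm: the cylinder: section is a regular 8-gon, circumradius r=7.5; the cube at (15.5, -1.5) (footprint 15×17.5) is included at this height; the r=5.5 sphere at (10, -2.5) contributes a regular 8-gon of circumradius √(5.5²−4.64²) = 2.953; the sphere at (13.5, 8.5) is not intersected at this z (|z−center|=6.640 > r=6); After the difference (first − rest): starting from the r=7.5 cylinder, the 15×17.5 cube at (15.5, -1.5) misses the remaining region (no effect); the r=5.5 sphere at (10, -2.5) misses the remaining region (no effect) — 1 connected region. The result has 1 disconnected region.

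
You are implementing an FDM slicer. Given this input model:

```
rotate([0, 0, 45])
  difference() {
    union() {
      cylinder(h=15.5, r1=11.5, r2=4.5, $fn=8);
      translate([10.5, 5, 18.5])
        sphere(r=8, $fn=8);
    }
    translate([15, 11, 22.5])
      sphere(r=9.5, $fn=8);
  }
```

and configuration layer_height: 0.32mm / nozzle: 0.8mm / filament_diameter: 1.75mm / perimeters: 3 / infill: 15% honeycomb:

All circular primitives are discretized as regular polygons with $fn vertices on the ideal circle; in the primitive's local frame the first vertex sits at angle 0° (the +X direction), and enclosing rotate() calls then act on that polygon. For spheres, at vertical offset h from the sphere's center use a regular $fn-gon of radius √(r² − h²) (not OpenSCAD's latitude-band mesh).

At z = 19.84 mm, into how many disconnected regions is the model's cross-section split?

At z = 19.84 mm: the cone is absent (z outside [0, 15.5]); the sphere at (10.5, 5): section is a regular 8-gon, circumradius = √(r²−h²) = √(8²−1.34²) = 7.887; Combining (union): only the r=8 sphere at (10.5, 5) is present, so the union is just that shape — 1 connected region; the r=9.5 sphere at (15, 11) slices to a regular 8-gon of circumradius 9.120 (√(r²−h²) with h=2.66 from center); Taking the first minus the rest: starting from that combined region, the r=9.5 sphere at (15, 11) partially overlaps it — only the 87.55 mm² overlap (of its 235.25 mm²) is removed, clipping the outline — 1 connected region; (rotated 45° about Z; rotation is an isometry so areas/perimeters/island counts are preserved). The result has 1 disconnected region.

1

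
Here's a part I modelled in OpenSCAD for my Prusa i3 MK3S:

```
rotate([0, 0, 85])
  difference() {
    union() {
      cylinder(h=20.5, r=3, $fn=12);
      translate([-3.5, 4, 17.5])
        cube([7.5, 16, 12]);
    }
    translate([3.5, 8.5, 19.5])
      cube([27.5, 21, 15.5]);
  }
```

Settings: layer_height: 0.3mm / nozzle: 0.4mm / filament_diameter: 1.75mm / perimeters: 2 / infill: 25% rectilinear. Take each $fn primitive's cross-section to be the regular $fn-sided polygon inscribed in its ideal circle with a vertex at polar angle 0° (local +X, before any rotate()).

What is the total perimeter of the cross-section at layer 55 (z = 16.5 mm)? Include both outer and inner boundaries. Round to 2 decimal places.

At z = 16.5 mm: the r=3 cylinder gives a regular 12-gon of circumradius 3 (constant along its height) (perimeter = 2·12·3.000·sin(180°/12) = 18.63 mm); the cube at (-3.5, 4) is not intersected at this z (z outside [17.5, 29.5]); Merging all regions: only the r=3 cylinder is present, so the union is just that shape — boundary = 18.63 mm; the cube at (3.5, 8.5) does not reach this height (z outside [19.5, 35]); After the difference (first − rest): none of the subtracted shapes is present at this height, so that combined region is unchanged — boundary = 18.63 mm; (whole slice rotated 85° about Z — lengths, areas and connectivity unchanged). Overall, the cross-section is a single solid region. Total boundary length (outer) = 18.63 mm.

18.63 mm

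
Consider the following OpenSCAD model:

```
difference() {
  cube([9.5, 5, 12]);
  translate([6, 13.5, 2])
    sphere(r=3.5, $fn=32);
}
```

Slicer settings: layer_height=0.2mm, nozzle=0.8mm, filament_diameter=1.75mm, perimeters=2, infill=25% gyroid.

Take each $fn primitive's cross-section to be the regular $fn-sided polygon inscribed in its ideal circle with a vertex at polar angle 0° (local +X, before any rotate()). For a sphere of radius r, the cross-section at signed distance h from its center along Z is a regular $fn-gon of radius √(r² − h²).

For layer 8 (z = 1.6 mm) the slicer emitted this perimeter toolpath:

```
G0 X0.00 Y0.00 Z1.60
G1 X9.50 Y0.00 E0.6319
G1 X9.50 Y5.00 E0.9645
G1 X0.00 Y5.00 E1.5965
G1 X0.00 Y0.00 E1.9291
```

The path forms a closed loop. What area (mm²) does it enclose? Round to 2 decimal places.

47.50 mm²

Apply the shoelace formula to the sequence of (X, Y) vertices; enclosed area = 47.50 mm².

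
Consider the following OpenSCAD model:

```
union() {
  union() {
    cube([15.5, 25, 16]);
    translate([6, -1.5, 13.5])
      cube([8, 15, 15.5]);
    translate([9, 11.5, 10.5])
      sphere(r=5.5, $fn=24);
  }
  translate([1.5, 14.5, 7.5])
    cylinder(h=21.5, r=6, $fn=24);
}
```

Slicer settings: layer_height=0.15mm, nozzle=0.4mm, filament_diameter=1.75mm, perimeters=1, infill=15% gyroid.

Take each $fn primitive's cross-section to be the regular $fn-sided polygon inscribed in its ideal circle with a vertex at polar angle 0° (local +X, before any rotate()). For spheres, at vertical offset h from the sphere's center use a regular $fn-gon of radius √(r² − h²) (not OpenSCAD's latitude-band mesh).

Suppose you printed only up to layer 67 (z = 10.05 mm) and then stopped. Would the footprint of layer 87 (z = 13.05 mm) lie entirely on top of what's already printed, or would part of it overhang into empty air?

Compare the two slices. At z = 10.05: the cube is present — its section is the full 15.5×25 rectangle (area 387.50 mm²); the cube at (6, -1.5) does not reach this height (z outside [13.5, 29]); the sphere at (9, 11.5): section is a regular 24-gon, circumradius = √(r²−h²) = √(5.5²−0.45²) = 5.482 (area = (24/2)·5.482²·sin(360°/24) = 93.32 mm²); Combining (union): the r=5.5 sphere at (9, 11.5) lies entirely inside the 15.5×25 cube, so the union is just the 15.5×25 cube — area = 387.50 mm²; the cylinder at (1.5, 14.5): section is a regular 24-gon, circumradius r=6 (area = (24/2)·6.000²·sin(360°/24) = 111.81 mm²); Merging all regions: the regions partially overlap — summed areas 499.31 mm² minus the doubly-counted overlap 73.61 mm² gives 425.70 mm² — area = 425.70 mm². At z = 13.05: the 15.5×25 cube contributes its full rectangle (area 387.50 mm²); the cube at (6, -1.5) does not reach this height (z outside [13.5, 29]); the r=5.5 sphere at (9, 11.5) contributes a regular 24-gon of circumradius √(5.5²−2.55²) = 4.873 (area = (24/2)·4.873²·sin(360°/24) = 73.76 mm²); Merging all regions: the r=5.5 sphere at (9, 11.5) lies entirely inside the 15.5×25 cube, so the union is just the 15.5×25 cube — area = 387.50 mm²; the cylinder at (1.5, 14.5): section is a regular 24-gon, circumradius r=6 (area = (24/2)·6.000²·sin(360°/24) = 111.81 mm²); Taking the union: the regions partially overlap — summed areas 499.31 mm² minus the doubly-counted overlap 73.61 mm² gives 425.70 mm² — area = 425.70 mm². Checking containment: the cross-section at z = 13.05 is a subset of the cross-section at z = 10.05.

entirely on top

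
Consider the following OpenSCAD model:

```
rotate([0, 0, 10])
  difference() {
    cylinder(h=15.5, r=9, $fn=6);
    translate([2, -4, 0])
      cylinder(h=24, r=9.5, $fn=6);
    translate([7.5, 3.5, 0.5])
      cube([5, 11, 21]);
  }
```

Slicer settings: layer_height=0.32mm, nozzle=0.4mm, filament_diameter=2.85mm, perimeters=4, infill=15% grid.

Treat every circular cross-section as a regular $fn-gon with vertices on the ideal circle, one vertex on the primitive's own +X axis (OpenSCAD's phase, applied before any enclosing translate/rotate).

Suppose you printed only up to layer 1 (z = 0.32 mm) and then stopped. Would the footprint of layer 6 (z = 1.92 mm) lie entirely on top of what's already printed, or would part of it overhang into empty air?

Compare the two slices. At z = 0.32: the r=9 cylinder gives a regular 6-gon of circumradius 9 (constant along its height) (area = (6/2)·9.000²·sin(360°/6) = 210.44 mm²); the r=9.5 cylinder at (2, -4) gives a regular 6-gon of circumradius 9.5 (constant along its height) (area = (6/2)·9.500²·sin(360°/6) = 234.48 mm²); the cube at (7.5, 3.5) does not reach this height (z outside [0.5, 21.5]); Taking the first minus the rest: starting from the r=9 cylinder (210.44 mm²), the r=9.5 cylinder at (2, -4) partially overlaps it — only the 148.61 mm² overlap (of its 234.48 mm²) is removed, clipping the outline — area = 61.84 mm²; (whole slice rotated 10° about Z — lengths, areas and connectivity unchanged). At z = 1.92: the cylinder: section is a regular 6-gon, circumradius r=9 (area = (6/2)·9.000²·sin(360°/6) = 210.44 mm²); the r=9.5 cylinder at (2, -4) contributes a regular 6-gon of circumradius 9.5 (area = (6/2)·9.500²·sin(360°/6) = 234.48 mm²); the 5×11 cube at (7.5, 3.5) contributes its full rectangle (area 55.00 mm²); Taking the first minus the rest: starting from the r=9 cylinder (210.44 mm²), the r=9.5 cylinder at (2, -4) partially overlaps it — only the 148.61 mm² overlap (of its 234.48 mm²) is removed, clipping the outline; the 5×11 cube at (7.5, 3.5) misses the remaining region (no effect) — area = 61.84 mm²; (whole slice rotated 10° about Z — lengths, areas and connectivity unchanged). Checking containment: the cross-section at z = 1.92 is a subset of the cross-section at z = 0.32.

entirely on top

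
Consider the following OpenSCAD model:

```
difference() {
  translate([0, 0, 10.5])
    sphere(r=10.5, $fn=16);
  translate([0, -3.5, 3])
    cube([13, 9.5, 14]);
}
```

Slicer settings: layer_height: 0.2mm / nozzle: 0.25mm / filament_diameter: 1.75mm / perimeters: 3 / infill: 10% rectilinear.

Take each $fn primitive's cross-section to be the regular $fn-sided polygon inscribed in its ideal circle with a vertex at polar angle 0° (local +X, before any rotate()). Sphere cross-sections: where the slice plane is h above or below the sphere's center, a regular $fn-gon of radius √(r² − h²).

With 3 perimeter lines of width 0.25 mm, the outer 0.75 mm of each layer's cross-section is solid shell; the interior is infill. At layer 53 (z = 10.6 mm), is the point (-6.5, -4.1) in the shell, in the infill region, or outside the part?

At z = 10.6 mm: the r=10.5 sphere slices to a regular 16-gon of circumradius 10.500 (√(r²−h²) with h=0.1 from center); the cube at (0, -3.5) is present — its section is the full 13×9.5 rectangle; Taking the first minus the rest: starting from the r=10.5 sphere, the 13×9.5 cube at (0, -3.5) partially overlaps it — only the 94.02 mm² overlap (of its 123.50 mm²) is removed, clipping the outline — 1 connected region. Overall, the cross-section is a single solid region. The nearest boundary edge runs (-7.42, -7.42)→(-9.70, -4.02); distance from the point to it = 2.62 mm. The point is inside the cross-section and 2.62 mm from the nearest boundary — more than the 0.75 mm shell width (3 × 0.25), so it's in the infill interior.

infill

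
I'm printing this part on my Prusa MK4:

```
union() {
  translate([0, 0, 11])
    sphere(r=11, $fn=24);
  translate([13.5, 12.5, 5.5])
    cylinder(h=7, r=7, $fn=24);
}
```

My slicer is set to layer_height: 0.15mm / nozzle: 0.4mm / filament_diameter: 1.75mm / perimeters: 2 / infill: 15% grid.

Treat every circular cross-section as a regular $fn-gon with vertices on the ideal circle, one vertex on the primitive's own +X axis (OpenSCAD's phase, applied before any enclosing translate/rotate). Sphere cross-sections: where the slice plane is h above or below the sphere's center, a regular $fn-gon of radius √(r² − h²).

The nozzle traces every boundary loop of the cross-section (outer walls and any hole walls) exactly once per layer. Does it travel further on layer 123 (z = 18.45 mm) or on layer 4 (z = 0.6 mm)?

Layer 123 (z = 18.45): the sphere: section is a regular 24-gon, circumradius = √(r²−h²) = √(11²−7.45²) = 8.093 (perimeter = 2·24·8.093·sin(180°/24) = 50.71 mm); the cylinder at (13.5, 12.5) does not reach this height (z outside [5.5, 12.5]); Combining (union): only the r=11 sphere is present, so the union is just that shape — boundary = 50.71 mm. So its perimeter = 50.71 mm. Layer 4 (z = 0.6): the r=11 sphere slices to a regular 24-gon of circumradius 3.583 (√(r²−h²) with h=10.4 from center) (perimeter = 2·24·3.583·sin(180°/24) = 22.45 mm); the cylinder at (13.5, 12.5) is absent (z outside [5.5, 12.5]); Taking the union: only the r=11 sphere is present, so the union is just that shape — boundary = 22.45 mm. So its perimeter = 22.45 mm. Layer 123 is larger (50.71 vs 22.45 mm).

layer 123 (z = 18.45 mm)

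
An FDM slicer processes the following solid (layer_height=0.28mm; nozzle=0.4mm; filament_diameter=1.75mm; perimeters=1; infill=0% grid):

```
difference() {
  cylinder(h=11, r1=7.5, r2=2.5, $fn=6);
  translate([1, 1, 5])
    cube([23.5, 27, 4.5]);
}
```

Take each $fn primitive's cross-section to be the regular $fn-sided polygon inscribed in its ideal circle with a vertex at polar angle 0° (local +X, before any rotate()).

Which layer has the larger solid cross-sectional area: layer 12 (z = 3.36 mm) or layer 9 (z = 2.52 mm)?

Layer 12 (z = 3.36): the cone: at t=0.305 of its height the radius interpolates to r₁+(r₂−r₁)t = 5.973, giving a regular 6-gon of that circumradius (area = (6/2)·5.973²·sin(360°/6) = 92.68 mm²); the cube at (1, 1) does not reach this height (z outside [5, 9.5]); After the difference (first − rest): none of the subtracted shapes is present at this height, so the cone is unchanged — area = 92.68 mm². So its area = 92.68 mm². Layer 9 (z = 2.52): the cone: at t=0.229 of its height the radius interpolates to r₁+(r₂−r₁)t = 6.355, giving a regular 6-gon of that circumradius (area = (6/2)·6.355²·sin(360°/6) = 104.91 mm²); the cube at (1, 1) does not reach this height (z outside [5, 9.5]); Subtracting the remaining from the first: none of the subtracted shapes is present at this height, so the cone is unchanged — area = 104.91 mm². So its area = 104.91 mm². Layer 9 is larger (104.91 vs 92.68 mm²).

layer 9 (z = 2.52 mm)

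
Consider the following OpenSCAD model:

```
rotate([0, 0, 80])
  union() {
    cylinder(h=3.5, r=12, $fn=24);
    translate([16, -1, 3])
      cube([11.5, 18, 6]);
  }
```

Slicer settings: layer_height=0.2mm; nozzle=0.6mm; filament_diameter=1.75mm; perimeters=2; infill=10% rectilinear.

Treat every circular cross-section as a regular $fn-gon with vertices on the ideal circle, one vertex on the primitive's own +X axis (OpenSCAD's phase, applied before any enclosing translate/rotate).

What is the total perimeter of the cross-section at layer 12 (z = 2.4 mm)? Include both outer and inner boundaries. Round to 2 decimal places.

At z = 2.4 mm: the cylinder: section is a regular 24-gon, circumradius r=12 (perimeter = 2·24·12.000·sin(180°/24) = 75.18 mm); the cube at (16, -1) does not reach this height (z outside [3, 9]); Combining (union): only the r=12 cylinder is present, so the union is just that shape — boundary = 75.18 mm; (rotated 80° about Z; rotation is an isometry so areas/perimeters/island counts are preserved). Overall, the cross-section is a single solid region. Total boundary length (outer) = 75.18 mm.

75.18 mm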